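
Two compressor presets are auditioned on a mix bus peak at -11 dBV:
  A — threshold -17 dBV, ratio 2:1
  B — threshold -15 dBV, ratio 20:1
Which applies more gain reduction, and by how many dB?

A: overshoot 6 dB → output overshoot 3 dB → GR 3 dB.
B: overshoot 4 dB → output overshoot 0.2 dB → GR 3.8 dB.
Difference: 0.8 dB in favour of B.

B, by 0.8 dB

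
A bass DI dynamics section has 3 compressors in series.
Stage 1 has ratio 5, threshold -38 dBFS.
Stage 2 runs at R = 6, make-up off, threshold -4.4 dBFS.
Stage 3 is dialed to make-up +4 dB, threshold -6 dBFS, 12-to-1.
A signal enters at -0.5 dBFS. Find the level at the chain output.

Stage 1: -0.5 dBFS is 37.5 dB over -38 dBFS; at 5:1 that becomes 7.5 dB over, giving -30.5 dBFS.
Stage 2: below threshold (-30.5 ≤ -4.4); passes unchanged; output -30.5 dBFS.
Stage 3: -30.5 dBFS is at or below the -6 dBFS threshold — no compression; make-up brings it to -26.5 dBFS.

-26.5 dBFS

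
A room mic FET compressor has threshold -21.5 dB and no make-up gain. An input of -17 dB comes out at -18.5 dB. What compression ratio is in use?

1.5:1

Input overshoot = -17 − (-21.5) = 4.5 dB; output overshoot = -18.5 − (-21.5) = 3 dB.
Ratio = 4.5 / 3 = 1.5.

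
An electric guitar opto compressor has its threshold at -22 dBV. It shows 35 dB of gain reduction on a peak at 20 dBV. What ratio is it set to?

Input overshoot = 20 − (-22) = 42 dB.
Output overshoot = 42 − 35 = 7 dB.
Ratio = input overshoot / output overshoot = 42 / 7 = 6.

6:1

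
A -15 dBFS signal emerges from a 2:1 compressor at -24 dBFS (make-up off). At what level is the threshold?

Input is 18 dB above T (since output overshoot × R = input overshoot: (-24 − T)·2 = -15 − T gives T = -33 dBFS).
Check: -33 + (-15 − (-33))/2 = -33 + 9 = -24 dBFS. ✓

-33 dBFS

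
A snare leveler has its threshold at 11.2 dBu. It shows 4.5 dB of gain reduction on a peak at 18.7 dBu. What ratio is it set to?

Input overshoot = 18.7 − 11.2 = 7.5 dB.
Output overshoot = 7.5 − 4.5 = 3 dB.
Ratio = input overshoot / output overshoot = 7.5 / 3 = 2.5.

2.5:1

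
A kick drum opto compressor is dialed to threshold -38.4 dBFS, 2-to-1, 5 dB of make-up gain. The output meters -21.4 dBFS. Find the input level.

-14.4 dBFS

Before make-up, the level was -21.4 − 5 = -26.4 dBFS.
Post-compression overshoot = -26.4 − (-38.4) = 12 dB.
Undo the ratio: input overshoot = 12 × 2 = 24 dB, giving input = -14.4 dBFS.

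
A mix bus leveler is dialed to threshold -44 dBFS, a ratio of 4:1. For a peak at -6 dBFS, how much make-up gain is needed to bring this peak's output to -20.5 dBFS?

Overshoot 38 dB → 38/4 = 9.5 dB after compression, so the compressed level is -44 + 9.5 = -34.5 dBFS.
Make-up = target − compressed = -20.5 − (-34.5) = 14 dB.

14 dB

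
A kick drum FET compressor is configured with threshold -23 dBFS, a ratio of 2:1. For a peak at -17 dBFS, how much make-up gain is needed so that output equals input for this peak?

Without make-up, output = threshold + overshoot/2 = -23 + 3 = -20 dBFS.
Gap to target: 3 dB.

3 dB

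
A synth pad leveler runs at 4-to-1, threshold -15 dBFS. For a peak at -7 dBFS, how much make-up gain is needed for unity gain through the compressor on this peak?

6 dB

Without make-up, output = threshold + overshoot/4 = -15 + 2 = -13 dBFS.
Gap to target: 6 dB.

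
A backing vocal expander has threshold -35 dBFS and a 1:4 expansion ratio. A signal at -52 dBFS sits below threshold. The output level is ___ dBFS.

-103 dBFS

The input is 17 dB below the -35 dBFS threshold.
A 1:4 expander multiplies undershoot by 4: 17 × 4 = 68 dB below threshold.
Output = -35 − 68 = -103 dBFS.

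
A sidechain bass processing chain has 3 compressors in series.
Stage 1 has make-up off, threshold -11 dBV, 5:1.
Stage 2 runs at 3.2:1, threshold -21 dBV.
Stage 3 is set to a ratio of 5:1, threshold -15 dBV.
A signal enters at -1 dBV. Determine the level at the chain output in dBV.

-17.25 dBV

Stage 1: -1 dBV is 10 dB over -11 dBV; at 5:1 that becomes 2 dB over, giving -9 dBV.
Stage 2: -9 dBV is 12 dB over -21 dBV; at 3.2:1 that becomes 3.75 dB over, giving -17.25 dBV.
Stage 3: below threshold (-17.25 ≤ -15); passes unchanged; output -17.25 dBV.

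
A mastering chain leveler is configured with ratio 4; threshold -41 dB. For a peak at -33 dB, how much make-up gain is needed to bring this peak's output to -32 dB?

Overshoot 8 dB → 8/4 = 2 dB after compression, so the compressed level is -41 + 2 = -39 dB.
Make-up = target − compressed = -32 − (-39) = 7 dB.

7 dB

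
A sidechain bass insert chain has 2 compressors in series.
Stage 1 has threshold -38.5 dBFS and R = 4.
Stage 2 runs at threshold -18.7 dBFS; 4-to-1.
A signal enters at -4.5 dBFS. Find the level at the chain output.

-30 dBFS

Stage 1: -4.5 dBFS is 34 dB over -38.5 dBFS; at 4:1 that becomes 8.5 dB over, giving -30 dBFS.
Stage 2: -30 dBFS ≤ -18.7 dBFS, so stage 2 doesn't engage; output -30 dBFS.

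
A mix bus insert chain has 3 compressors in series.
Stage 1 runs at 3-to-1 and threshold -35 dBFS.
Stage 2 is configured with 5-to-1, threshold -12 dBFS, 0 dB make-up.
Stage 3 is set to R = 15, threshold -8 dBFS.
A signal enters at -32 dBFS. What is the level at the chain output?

Stage 1: overshoot 3 dB → 3/3 = 1 dB → -34 dBFS.
Stage 2: -34 dBFS is at or below the -12 dBFS threshold — no compression; output -34 dBFS.
Stage 3: below threshold (-34 ≤ -8); passes unchanged; output -34 dBFS.

-34 dBFS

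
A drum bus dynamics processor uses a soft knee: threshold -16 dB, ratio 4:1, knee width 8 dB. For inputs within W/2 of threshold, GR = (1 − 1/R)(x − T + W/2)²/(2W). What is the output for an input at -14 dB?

-15.6875 dB

x − T + W/2 = -14 − (-16) + 4 = 6.
GR = (1 − 1/4) × 6² / 16 = 0.75 × 36 / 16 = 1.6875 dB.
Output = -14 − 1.6875 = -15.6875 dB.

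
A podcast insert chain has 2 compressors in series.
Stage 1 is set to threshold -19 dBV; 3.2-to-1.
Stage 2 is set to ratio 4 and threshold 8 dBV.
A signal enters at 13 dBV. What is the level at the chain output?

Stage 1: 32 dB above -19 dBV, reduced 3.2:1 to 10 dB above → -9 dBV.
Stage 2: below threshold (-9 ≤ 8); passes unchanged; output -9 dBV.

-9 dBV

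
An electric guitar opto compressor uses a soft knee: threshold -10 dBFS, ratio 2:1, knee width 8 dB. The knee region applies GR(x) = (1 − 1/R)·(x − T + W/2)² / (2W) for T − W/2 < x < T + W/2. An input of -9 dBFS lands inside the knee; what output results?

x − T + W/2 = -9 − (-10) + 4 = 5.
GR = (1 − 1/2) × 5² / 16 = 0.5 × 25 / 16 = 0.78125 dB.
Output = -9 − 0.78125 = -9.78125 dBFS.

-9.78125 dBFS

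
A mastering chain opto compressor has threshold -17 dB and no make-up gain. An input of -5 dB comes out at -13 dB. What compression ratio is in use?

3:1

Input overshoot = -5 − (-17) = 12 dB; output overshoot = -13 − (-17) = 4 dB.
Ratio = 12 / 4 = 3.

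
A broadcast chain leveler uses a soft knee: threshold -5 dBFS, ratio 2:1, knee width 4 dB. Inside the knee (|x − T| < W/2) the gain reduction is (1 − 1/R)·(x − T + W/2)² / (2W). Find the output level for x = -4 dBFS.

x − T + W/2 = -4 − (-5) + 2 = 3.
GR = (1 − 1/2) × 3² / 8 = 0.5 × 9 / 8 = 0.5625 dB.
Output = -4 − 0.5625 = -4.5625 dBFS.

-4.5625 dBFS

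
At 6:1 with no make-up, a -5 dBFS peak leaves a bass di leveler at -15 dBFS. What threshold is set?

Let T be the threshold. Output overshoot = (input overshoot)/R, so -15 − T = (-5 − T)/6.
6·(-15 − T) = -5 − T → 5·T = -90 − (-5) = -85.
T = -85/5 = -17 dBFS.

-17 dBFS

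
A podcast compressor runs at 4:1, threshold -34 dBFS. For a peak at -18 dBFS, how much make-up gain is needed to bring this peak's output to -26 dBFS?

4 dB

Without make-up, output = threshold + overshoot/4 = -34 + 4 = -30 dBFS.
Gap to target: 4 dB.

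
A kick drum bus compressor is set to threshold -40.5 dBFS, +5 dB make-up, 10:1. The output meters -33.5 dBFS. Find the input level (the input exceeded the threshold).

-20.5 dBFS

Before make-up, the level was -33.5 − 5 = -38.5 dBFS.
That's 2 dB above the -40.5 dBFS threshold.
Before 10:1 compression the overshoot was 2 × 10 = 20 dB, so input = -40.5 + 20 = -20.5 dBFS.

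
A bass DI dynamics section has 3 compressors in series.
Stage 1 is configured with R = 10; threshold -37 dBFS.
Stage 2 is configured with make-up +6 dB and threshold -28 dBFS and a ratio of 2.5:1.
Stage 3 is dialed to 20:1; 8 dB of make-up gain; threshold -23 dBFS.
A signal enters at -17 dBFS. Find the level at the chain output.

-21 dBFS

Stage 1: -17 dBFS is 20 dB over -37 dBFS; at 10:1 that becomes 2 dB over, giving -35 dBFS.
Stage 2: below threshold (-35 ≤ -28); passes unchanged; make-up brings it to -29 dBFS.
Stage 3: -29 dBFS is at or below the -23 dBFS threshold — no compression; make-up brings it to -21 dBFS.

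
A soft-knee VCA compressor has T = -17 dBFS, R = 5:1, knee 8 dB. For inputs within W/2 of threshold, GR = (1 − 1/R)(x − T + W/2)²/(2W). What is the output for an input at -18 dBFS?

x − T + W/2 = -18 − (-17) + 4 = 3.
GR = (1 − 1/5) × 3² / 16 = 0.8 × 9 / 16 = 0.45 dB.
Output = -18 − 0.45 = -18.45 dBFS.

-18.45 dBFS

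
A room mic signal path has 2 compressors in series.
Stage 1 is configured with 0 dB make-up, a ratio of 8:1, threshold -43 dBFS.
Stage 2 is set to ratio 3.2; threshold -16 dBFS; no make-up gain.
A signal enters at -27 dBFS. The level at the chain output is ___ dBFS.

Stage 1: overshoot 16 dB → 16/8 = 2 dB → -41 dBFS.
Stage 2: -41 dBFS is at or below the -16 dBFS threshold — no compression; output -41 dBFS.

-41 dBFS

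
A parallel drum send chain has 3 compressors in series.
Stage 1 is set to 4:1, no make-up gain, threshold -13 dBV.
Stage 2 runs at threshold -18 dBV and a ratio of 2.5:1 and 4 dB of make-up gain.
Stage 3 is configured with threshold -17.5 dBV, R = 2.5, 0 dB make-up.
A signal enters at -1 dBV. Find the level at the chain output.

-14.82 dBV

Stage 1: 12 dB above -13 dBV, reduced 4:1 to 3 dB above → -10 dBV.
Stage 2: 8 dB above -18 dBV, reduced 2.5:1 to 3.2 dB above → -14.8 dBV; +4 dB make-up → -10.8 dBV.
Stage 3: overshoot 6.7 dB → 6.7/2.5 = 2.68 dB → -14.82 dBV.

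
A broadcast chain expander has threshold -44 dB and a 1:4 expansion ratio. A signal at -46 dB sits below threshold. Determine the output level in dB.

-52 dB

The input is 2 dB below the -44 dB threshold.
A 1:4 expander multiplies undershoot by 4: 2 × 4 = 8 dB below threshold.
Output = -44 − 8 = -52 dB.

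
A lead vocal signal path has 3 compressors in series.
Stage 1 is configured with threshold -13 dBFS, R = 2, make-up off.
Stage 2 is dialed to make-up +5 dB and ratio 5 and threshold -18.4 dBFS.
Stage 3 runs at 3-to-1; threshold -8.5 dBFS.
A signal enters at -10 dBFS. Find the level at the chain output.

-12.02 dBFS

Stage 1: overshoot 3 dB → 3/2 = 1.5 dB → -11.5 dBFS.
Stage 2: 6.9 dB above -18.4 dBFS, reduced 5:1 to 1.38 dB above → -17.02 dBFS; +5 dB make-up → -12.02 dBFS.
Stage 3: -12.02 dBFS ≤ -8.5 dBFS, so stage 3 doesn't engage; output -12.02 dBFS.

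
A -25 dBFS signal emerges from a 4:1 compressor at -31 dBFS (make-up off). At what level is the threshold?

Input is 8 dB above T (since output overshoot × R = input overshoot: (-31 − T)·4 = -25 − T gives T = -33 dBFS).
Check: -33 + (-25 − (-33))/4 = -33 + 2 = -31 dBFS. ✓

-33 dBFS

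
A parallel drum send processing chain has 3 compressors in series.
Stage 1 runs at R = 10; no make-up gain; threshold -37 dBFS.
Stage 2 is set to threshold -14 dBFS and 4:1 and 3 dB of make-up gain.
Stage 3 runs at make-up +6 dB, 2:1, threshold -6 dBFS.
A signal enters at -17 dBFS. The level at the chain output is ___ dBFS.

Stage 1: 20 dB above -37 dBFS, reduced 10:1 to 2 dB above → -35 dBFS.
Stage 2: -35 dBFS is at or below the -14 dBFS threshold — no compression; make-up brings it to -32 dBFS.
Stage 3: -32 dBFS is at or below the -6 dBFS threshold — no compression; make-up brings it to -26 dBFS.

-26 dBFS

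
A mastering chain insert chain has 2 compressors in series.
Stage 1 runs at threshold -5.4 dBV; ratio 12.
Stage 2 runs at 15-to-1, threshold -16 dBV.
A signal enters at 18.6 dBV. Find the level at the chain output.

-15.16 dBV

Stage 1: 18.6 dBV is 24 dB over -5.4 dBV; at 12:1 that becomes 2 dB over, giving -3.4 dBV.
Stage 2: overshoot 12.6 dB → 12.6/15 = 0.84 dB → -15.16 dBV.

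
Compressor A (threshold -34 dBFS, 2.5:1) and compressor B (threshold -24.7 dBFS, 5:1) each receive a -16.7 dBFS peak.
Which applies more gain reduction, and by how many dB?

A, by 3.98 dB

A: 17.3 dB over, compressed to 6.92 dB over, so 10.38 dB of GR.
B: 8 dB over, compressed to 1.6 dB over, so 6.4 dB of GR.
A reduces 3.98 dB more.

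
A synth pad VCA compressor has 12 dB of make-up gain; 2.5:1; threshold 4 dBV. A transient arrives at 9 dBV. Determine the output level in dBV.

The input is 5 dB above the 4 dBV threshold.
The 5 dB excess becomes 2 dB after 2.5:1 reduction.
That puts the output at 6 dBV; make-up adds 12 dB, giving 18 dBV.

18 dBV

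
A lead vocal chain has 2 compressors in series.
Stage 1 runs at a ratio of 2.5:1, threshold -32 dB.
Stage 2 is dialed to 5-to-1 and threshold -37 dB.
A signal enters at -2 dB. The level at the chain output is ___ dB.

Stage 1: overshoot 30 dB → 30/2.5 = 12 dB → -20 dB.
Stage 2: overshoot 17 dB → 17/5 = 3.4 dB → -33.6 dB.

-33.6 dB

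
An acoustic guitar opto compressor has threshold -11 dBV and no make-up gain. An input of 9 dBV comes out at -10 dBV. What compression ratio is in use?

20:1

Input overshoot = 9 − (-11) = 20 dB; output overshoot = -10 − (-11) = 1 dB.
Ratio = 20 / 1 = 20.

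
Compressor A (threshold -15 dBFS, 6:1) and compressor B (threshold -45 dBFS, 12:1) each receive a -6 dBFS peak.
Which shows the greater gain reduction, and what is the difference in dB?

B, by 28.25 dB

A: GR = 9 − 9/6 = 7.5 dB.
B: GR = 39 − 39/12 = 35.75 dB.
Difference: 28.25 dB in favour of B.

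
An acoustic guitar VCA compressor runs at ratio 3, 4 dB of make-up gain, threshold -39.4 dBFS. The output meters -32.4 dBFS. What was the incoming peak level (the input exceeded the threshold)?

Before make-up, the level was -32.4 − 4 = -36.4 dBFS.
Post-compression overshoot = -36.4 − (-39.4) = 3 dB.
Before 3:1 compression the overshoot was 3 × 3 = 9 dB, so input = -39.4 + 9 = -30.4 dBFS.

-30.4 dBFS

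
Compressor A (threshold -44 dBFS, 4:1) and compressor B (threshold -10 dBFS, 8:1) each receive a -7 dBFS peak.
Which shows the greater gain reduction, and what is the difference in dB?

A: 37 dB over, compressed to 9.25 dB over, so 27.75 dB of GR.
B: 3 dB over, compressed to 0.375 dB over, so 2.625 dB of GR.
A applies 25.125 dB more gain reduction.

A, by 25.125 dB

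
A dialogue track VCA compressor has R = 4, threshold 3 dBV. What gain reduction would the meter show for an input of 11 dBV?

6 dB

The signal is 8 dB above threshold.
At 4:1, output sits 8/4 = 2 dB above threshold.
Gain reduction = 8 − 2 = 6 dB.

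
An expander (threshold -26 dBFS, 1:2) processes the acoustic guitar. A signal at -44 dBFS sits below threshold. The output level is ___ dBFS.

-62 dBFS

Below threshold, a 1:2 expander applies gain = (2−1)×(T − x) of attenuation.
(2−1) × 18 = 18 dB, so output = -44 − 18 = -62 dBFS.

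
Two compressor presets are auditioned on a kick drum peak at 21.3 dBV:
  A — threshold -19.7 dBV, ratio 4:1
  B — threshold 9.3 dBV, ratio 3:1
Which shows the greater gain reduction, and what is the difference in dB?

A: overshoot 41 dB → output overshoot 10.25 dB → GR 30.75 dB.
B: overshoot 12 dB → output overshoot 4 dB → GR 8 dB.
A applies 22.75 dB more gain reduction.

A, by 22.75 dB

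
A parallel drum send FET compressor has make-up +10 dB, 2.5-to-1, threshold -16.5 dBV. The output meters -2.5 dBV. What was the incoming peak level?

-6.5 dBV

Before make-up, the level was -2.5 − 10 = -12.5 dBV.
Post-compression overshoot = -12.5 − (-16.5) = 4 dB.
Undo the ratio: input overshoot = 4 × 2.5 = 10 dB, giving input = -6.5 dBV.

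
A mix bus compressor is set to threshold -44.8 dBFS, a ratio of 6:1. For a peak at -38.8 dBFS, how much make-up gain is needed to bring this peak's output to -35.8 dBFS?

Without make-up, output = threshold + overshoot/6 = -44.8 + 1 = -43.8 dBFS.
Gap to target: 8 dB.

8 dB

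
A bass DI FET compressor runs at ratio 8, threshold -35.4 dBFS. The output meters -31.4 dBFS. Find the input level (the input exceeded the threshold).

-3.4 dBFS

Post-compression overshoot = -31.4 − (-35.4) = 4 dB.
Undo the ratio: input overshoot = 4 × 8 = 32 dB, giving input = -3.4 dBFS.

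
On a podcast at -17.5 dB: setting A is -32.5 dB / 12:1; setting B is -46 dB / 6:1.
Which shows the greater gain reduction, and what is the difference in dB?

B, by 10 dB

A: overshoot 15 dB → output overshoot 1.25 dB → GR 13.75 dB.
B: overshoot 28.5 dB → output overshoot 4.75 dB → GR 23.75 dB.
B reduces 10 dB more.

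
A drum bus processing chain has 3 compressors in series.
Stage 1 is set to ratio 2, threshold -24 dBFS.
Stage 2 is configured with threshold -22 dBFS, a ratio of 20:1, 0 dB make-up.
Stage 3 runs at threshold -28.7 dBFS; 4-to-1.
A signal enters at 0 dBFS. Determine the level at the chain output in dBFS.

-26.9 dBFS

Stage 1: 24 dB above -24 dBFS, reduced 2:1 to 12 dB above → -12 dBFS.
Stage 2: overshoot 10 dB → 10/20 = 0.5 dB → -21.5 dBFS.
Stage 3: 7.2 dB above -28.7 dBFS, reduced 4:1 to 1.8 dB above → -26.9 dBFS.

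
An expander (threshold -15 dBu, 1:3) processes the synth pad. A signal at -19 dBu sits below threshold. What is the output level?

-27 dBu

Below threshold, a 1:3 expander applies gain = (3−1)×(T − x) of attenuation.
(3−1) × 4 = 8 dB, so output = -19 − 8 = -27 dBu.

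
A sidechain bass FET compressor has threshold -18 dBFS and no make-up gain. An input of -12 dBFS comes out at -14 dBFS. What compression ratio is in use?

1.5:1

Input overshoot = -12 − (-18) = 6 dB; output overshoot = -14 − (-18) = 4 dB.
Ratio = 6 / 4 = 1.5.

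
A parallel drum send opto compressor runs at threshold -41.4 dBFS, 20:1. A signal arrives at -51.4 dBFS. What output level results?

-51.4 dBFS

-51.4 dBFS is 10 dB below the -41.4 dBFS threshold, so no gain reduction is applied.
Output = input = -51.4 dBFS.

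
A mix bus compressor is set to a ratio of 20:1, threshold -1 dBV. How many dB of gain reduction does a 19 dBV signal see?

19 dBV exceeds the threshold by 20 dB.
A 20:1 ratio leaves 1 dB of that excess.
Gain reduction = 20 − 1 = 19 dB.

19 dB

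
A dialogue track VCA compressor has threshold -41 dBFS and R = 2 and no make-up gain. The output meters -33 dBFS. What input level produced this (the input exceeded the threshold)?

Post-compression overshoot = -33 − (-41) = 8 dB.
Undo the ratio: input overshoot = 8 × 2 = 16 dB, giving input = -25 dBFS.

-25 dBFS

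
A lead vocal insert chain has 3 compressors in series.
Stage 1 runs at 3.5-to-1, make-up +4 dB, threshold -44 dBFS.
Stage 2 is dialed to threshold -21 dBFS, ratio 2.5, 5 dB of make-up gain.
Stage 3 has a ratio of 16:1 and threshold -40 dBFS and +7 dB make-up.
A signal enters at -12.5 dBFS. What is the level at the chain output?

-32.125 dBFS

Stage 1: -12.5 dBFS is 31.5 dB over -44 dBFS; at 3.5:1 that becomes 9 dB over, giving -35 dBFS; +4 dB make-up → -31 dBFS.
Stage 2: -31 dBFS ≤ -21 dBFS, so stage 2 doesn't engage; make-up brings it to -26 dBFS.
Stage 3: overshoot 14 dB → 14/16 = 0.875 dB → -39.125 dBFS; +7 dB make-up → -32.125 dBFS.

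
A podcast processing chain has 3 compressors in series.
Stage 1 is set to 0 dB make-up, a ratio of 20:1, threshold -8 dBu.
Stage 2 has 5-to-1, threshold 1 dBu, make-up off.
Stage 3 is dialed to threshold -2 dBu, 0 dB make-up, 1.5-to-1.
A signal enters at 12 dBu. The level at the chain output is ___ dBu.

Stage 1: 20 dB above -8 dBu, reduced 20:1 to 1 dB above → -7 dBu.
Stage 2: -7 dBu is at or below the 1 dBu threshold — no compression; output -7 dBu.
Stage 3: below threshold (-7 ≤ -2); passes unchanged; output -7 dBu.

-7 dBu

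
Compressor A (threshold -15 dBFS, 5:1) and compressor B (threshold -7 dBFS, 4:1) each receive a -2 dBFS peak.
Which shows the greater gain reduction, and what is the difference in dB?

A, by 6.65 dB

A: overshoot 13 dB → output overshoot 2.6 dB → GR 10.4 dB.
B: overshoot 5 dB → output overshoot 1.25 dB → GR 3.75 dB.
A applies 6.65 dB more gain reduction.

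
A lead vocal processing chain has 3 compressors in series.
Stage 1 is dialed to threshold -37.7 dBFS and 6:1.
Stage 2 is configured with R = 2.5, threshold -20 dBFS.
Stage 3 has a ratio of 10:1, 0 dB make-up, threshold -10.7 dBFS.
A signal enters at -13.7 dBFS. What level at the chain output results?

Stage 1: overshoot 24 dB → 24/6 = 4 dB → -33.7 dBFS.
Stage 2: -33.7 dBFS is at or below the -20 dBFS threshold — no compression; output -33.7 dBFS.
Stage 3: below threshold (-33.7 ≤ -10.7); passes unchanged; output -33.7 dBFS.

-33.7 dBFS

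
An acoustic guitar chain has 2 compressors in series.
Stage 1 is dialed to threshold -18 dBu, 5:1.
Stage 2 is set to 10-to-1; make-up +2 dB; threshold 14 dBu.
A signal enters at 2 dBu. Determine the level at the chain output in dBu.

-12 dBu

Stage 1: 20 dB above -18 dBu, reduced 5:1 to 4 dB above → -14 dBu.
Stage 2: -14 dBu ≤ 14 dBu, so stage 2 doesn't engage; make-up brings it to -12 dBu.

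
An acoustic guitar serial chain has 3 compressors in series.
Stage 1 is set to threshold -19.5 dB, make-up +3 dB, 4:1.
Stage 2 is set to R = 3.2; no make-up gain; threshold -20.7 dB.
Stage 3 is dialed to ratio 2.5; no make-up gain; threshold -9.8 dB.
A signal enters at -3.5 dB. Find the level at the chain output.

-18.1375 dB

Stage 1: 16 dB above -19.5 dB, reduced 4:1 to 4 dB above → -15.5 dB; +3 dB make-up → -12.5 dB.
Stage 2: 8.2 dB above -20.7 dB, reduced 3.2:1 to 2.5625 dB above → -18.1375 dB.
Stage 3: below threshold (-18.1375 ≤ -9.8); passes unchanged; output -18.1375 dB.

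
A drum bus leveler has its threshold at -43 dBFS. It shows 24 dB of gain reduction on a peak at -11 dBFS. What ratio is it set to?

4:1

Input overshoot = -11 − (-43) = 32 dB.
Output overshoot = 32 − 24 = 8 dB.
Ratio = input overshoot / output overshoot = 32 / 8 = 4.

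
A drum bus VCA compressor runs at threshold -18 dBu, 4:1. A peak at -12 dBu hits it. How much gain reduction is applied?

4.5 dB

Overshoot = -12 − (-18) = 6 dB.
After 4:1 compression the overshoot becomes 6/4 = 1.5 dB.
Gain reduction = 6 − 1.5 = 4.5 dB.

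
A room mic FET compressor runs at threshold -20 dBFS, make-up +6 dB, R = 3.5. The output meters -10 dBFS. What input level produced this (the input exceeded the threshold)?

-6 dBFS

Stripping the +6 dB make-up gives -16 dBFS at the gain stage.
The compressed level sits -16 − (-20) = 4 dB over threshold.
Undo the ratio: input overshoot = 4 × 3.5 = 14 dB, giving input = -6 dBFS.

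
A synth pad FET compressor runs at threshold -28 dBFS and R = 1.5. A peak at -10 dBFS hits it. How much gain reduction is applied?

6 dB

Overshoot = -10 − (-28) = 18 dB.
At 1.5:1, output sits 18/1.5 = 12 dB above threshold.
So the signal is attenuated by 18 − 12 = 6 dB.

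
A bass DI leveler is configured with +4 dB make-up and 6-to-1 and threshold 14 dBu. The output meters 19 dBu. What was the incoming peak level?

Stripping the +4 dB make-up gives 15 dBu at the gain stage.
Post-compression overshoot = 15 − 14 = 1 dB.
Undo the ratio: input overshoot = 1 × 6 = 6 dB, giving input = 20 dBu.

20 dBu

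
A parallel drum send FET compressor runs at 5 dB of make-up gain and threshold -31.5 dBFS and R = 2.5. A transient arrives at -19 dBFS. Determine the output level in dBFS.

-21.5 dBFS

Overshoot: -19 − (-31.5) = 12.5 dB.
The 12.5 dB excess becomes 5 dB after 2.5:1 reduction.
So the level is -31.5 + 5 = -26.5 dBFS; make-up adds 5 dB, giving -21.5 dBFS.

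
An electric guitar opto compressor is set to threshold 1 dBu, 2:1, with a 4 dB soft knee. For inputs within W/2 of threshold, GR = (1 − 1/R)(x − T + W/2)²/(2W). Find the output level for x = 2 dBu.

x − T + W/2 = 2 − 1 + 2 = 3.
GR = (1 − 1/2) × 3² / 8 = 0.5 × 9 / 8 = 0.5625 dB.
Output = 2 − 0.5625 = 1.4375 dBu.

1.4375 dBu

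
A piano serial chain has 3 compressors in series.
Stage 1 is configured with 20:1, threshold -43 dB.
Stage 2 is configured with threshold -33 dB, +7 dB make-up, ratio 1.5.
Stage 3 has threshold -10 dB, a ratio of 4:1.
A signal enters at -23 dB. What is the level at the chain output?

Stage 1: -23 dB is 20 dB over -43 dB; at 20:1 that becomes 1 dB over, giving -42 dB.
Stage 2: -42 dB is at or below the -33 dB threshold — no compression; make-up brings it to -35 dB.
Stage 3: -35 dB is at or below the -10 dB threshold — no compression; output -35 dB.

-35 dB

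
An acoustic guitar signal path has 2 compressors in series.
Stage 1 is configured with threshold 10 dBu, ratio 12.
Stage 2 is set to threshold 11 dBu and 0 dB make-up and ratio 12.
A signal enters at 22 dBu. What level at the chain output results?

11 dBu

Stage 1: 12 dB above 10 dBu, reduced 12:1 to 1 dB above → 11 dBu.
Stage 2: 11 dBu is at or below the 11 dBu threshold — no compression; output 11 dBu.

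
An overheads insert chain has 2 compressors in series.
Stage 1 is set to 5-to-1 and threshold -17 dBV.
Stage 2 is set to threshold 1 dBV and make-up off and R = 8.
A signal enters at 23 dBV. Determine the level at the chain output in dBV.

Stage 1: 23 dBV is 40 dB over -17 dBV; at 5:1 that becomes 8 dB over, giving -9 dBV.
Stage 2: -9 dBV ≤ 1 dBV, so stage 2 doesn't engage; output -9 dBV.

-9 dBV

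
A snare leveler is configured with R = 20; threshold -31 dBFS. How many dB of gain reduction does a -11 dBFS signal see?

Overshoot = -11 − (-31) = 20 dB.
After 20:1 compression the overshoot becomes 20/20 = 1 dB.
So the signal is attenuated by 20 − 1 = 19 dB.

19 dB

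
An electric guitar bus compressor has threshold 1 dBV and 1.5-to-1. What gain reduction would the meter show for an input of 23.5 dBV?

23.5 dBV exceeds the threshold by 22.5 dB.
After 1.5:1 compression the overshoot becomes 22.5/1.5 = 15 dB.
Gain reduction = 22.5 − 15 = 7.5 dB.

7.5 dB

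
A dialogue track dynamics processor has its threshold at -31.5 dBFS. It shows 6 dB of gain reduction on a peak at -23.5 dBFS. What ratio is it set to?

Input overshoot = -23.5 − (-31.5) = 8 dB.
Output overshoot = 8 − 6 = 2 dB.
Ratio = input overshoot / output overshoot = 8 / 2 = 4.

4:1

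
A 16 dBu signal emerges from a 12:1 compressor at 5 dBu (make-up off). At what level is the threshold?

4 dBu

Let T be the threshold. Output overshoot = (input overshoot)/R, so 5 − T = (16 − T)/12.
12·(5 − T) = 16 − T → 11·T = 60 − 16 = 44.
T = 44/11 = 4 dBu.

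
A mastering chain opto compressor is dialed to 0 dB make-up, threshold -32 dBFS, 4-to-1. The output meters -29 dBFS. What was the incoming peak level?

-20 dBFS

Post-compression overshoot = -29 − (-32) = 3 dB.
Before 4:1 compression the overshoot was 3 × 4 = 12 dB, so input = -32 + 12 = -20 dBFS.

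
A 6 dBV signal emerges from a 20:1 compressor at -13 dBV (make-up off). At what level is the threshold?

-14 dBV

Gain reduction = 6 − (-13) = 19 dB; output overshoot = GR / (R − 1) = 19 / 19 = 1 dB.
Threshold = output − output overshoot = -13 − 1 = -14 dBV.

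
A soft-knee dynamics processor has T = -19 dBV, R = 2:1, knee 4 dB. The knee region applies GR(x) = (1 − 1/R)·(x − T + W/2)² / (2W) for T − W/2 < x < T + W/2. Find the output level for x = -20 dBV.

x − T + W/2 = -20 − (-19) + 2 = 1.
GR = (1 − 1/2) × 1² / 8 = 0.5 × 1 / 8 = 0.0625 dB.
Output = -20 − 0.0625 = -20.0625 dBV.

-20.0625 dBV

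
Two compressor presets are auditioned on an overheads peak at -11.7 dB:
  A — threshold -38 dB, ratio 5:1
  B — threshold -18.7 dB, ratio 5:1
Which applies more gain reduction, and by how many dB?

A: overshoot 26.3 dB → output overshoot 5.26 dB → GR 21.04 dB.
B: overshoot 7 dB → output overshoot 1.4 dB → GR 5.6 dB.
A applies 15.44 dB more gain reduction.

A, by 15.44 dB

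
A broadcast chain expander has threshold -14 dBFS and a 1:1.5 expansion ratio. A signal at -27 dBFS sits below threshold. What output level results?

The input is 13 dB below the -14 dBFS threshold.
A 1:1.5 expander multiplies undershoot by 1.5: 13 × 1.5 = 19.5 dB below threshold.
Output = -14 − 19.5 = -33.5 dBFS.

-33.5 dBFS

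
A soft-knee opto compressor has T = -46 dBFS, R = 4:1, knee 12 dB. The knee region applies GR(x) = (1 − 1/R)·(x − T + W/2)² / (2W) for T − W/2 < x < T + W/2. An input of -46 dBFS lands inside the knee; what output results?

-47.125 dBFS

x − T + W/2 = -46 − (-46) + 6 = 6.
GR = (1 − 1/4) × 6² / 24 = 0.75 × 36 / 24 = 1.125 dB.
Output = -46 − 1.125 = -47.125 dBFS.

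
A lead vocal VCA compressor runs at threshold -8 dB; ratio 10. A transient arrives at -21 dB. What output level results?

-21 dB is 13 dB below the -8 dB threshold, so no gain reduction is applied.
Output = input = -21 dB.

-21 dB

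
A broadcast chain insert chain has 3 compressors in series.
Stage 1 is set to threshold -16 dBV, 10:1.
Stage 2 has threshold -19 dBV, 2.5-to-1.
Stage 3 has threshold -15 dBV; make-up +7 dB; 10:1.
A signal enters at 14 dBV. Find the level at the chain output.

-9.6 dBV

Stage 1: 30 dB above -16 dBV, reduced 10:1 to 3 dB above → -13 dBV.
Stage 2: 6 dB above -19 dBV, reduced 2.5:1 to 2.4 dB above → -16.6 dBV.
Stage 3: -16.6 dBV is at or below the -15 dBV threshold — no compression; make-up brings it to -9.6 dBV.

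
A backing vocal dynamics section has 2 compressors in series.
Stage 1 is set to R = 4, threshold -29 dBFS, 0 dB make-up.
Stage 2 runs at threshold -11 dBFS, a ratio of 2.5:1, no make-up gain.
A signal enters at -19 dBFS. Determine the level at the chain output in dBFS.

Stage 1: -19 dBFS is 10 dB over -29 dBFS; at 4:1 that becomes 2.5 dB over, giving -26.5 dBFS.
Stage 2: -26.5 dBFS ≤ -11 dBFS, so stage 2 doesn't engage; output -26.5 dBFS.

-26.5 dBFS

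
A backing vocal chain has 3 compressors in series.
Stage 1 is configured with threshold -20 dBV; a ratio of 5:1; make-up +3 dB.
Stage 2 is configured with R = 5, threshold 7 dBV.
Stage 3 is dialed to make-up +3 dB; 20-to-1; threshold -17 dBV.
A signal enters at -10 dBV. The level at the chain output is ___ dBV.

Stage 1: -10 dBV is 10 dB over -20 dBV; at 5:1 that becomes 2 dB over, giving -18 dBV; +3 dB make-up → -15 dBV.
Stage 2: below threshold (-15 ≤ 7); passes unchanged; output -15 dBV.
Stage 3: -15 dBV is 2 dB over -17 dBV; at 20:1 that becomes 0.1 dB over, giving -16.9 dBV; +3 dB make-up → -13.9 dBV.

-13.9 dBV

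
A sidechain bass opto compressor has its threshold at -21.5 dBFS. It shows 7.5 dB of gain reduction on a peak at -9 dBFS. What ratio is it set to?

2.5:1

Input overshoot = -9 − (-21.5) = 12.5 dB.
Output overshoot = 12.5 − 7.5 = 5 dB.
Ratio = input overshoot / output overshoot = 12.5 / 5 = 2.5.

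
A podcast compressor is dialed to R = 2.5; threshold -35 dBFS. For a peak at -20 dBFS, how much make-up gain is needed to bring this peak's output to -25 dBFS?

4 dB

The peak compresses to -35 + 15/2.5 = -29 dBFS.
To reach -25 dBFS requires -25 − (-29) = 4 dB of make-up.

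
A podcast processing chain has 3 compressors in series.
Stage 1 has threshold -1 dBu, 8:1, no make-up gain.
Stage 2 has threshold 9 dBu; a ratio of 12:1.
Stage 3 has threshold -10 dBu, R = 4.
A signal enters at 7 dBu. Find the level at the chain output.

Stage 1: overshoot 8 dB → 8/8 = 1 dB → 0 dBu.
Stage 2: 0 dBu ≤ 9 dBu, so stage 2 doesn't engage; output 0 dBu.
Stage 3: 10 dB above -10 dBu, reduced 4:1 to 2.5 dB above → -7.5 dBu.

-7.5 dBu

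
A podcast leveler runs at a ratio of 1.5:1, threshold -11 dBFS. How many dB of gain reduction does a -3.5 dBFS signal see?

The signal is 7.5 dB above threshold.
At 1.5:1, output sits 7.5/1.5 = 5 dB above threshold.
GR = overshoot in − overshoot out = 7.5 − 5 = 2.5 dB.

2.5 dB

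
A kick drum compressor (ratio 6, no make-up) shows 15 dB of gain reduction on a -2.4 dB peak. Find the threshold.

-20.4 dB

Let T be the threshold. Output overshoot = (input overshoot)/R, so -17.4 − T = (-2.4 − T)/6.
6·(-17.4 − T) = -2.4 − T → 5·T = -104.4 − (-2.4) = -102.
T = -102/5 = -20.4 dB.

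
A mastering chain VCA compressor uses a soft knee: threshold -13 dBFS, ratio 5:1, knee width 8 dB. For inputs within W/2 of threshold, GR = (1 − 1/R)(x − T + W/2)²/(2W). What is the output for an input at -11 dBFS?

x − T + W/2 = -11 − (-13) + 4 = 6.
GR = (1 − 1/5) × 6² / 16 = 0.8 × 36 / 16 = 1.8 dB.
Output = -11 − 1.8 = -12.8 dBFS.

-12.8 dBFS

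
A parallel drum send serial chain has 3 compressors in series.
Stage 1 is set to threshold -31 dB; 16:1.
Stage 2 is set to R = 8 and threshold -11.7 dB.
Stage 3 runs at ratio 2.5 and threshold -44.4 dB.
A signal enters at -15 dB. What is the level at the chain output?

Stage 1: -15 dB is 16 dB over -31 dB; at 16:1 that becomes 1 dB over, giving -30 dB.
Stage 2: -30 dB is at or below the -11.7 dB threshold — no compression; output -30 dB.
Stage 3: overshoot 14.4 dB → 14.4/2.5 = 5.76 dB → -38.64 dB.

-38.64 dB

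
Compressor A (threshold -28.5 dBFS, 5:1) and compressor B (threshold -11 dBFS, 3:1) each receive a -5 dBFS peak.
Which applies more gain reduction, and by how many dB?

A: GR = 23.5 − 23.5/5 = 18.8 dB.
B: GR = 6 − 6/3 = 4 dB.
A reduces 14.8 dB more.

A, by 14.8 dB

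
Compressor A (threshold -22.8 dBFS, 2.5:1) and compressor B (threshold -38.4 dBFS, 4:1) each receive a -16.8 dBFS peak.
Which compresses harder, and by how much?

B, by 12.6 dB

A: 6 dB over, compressed to 2.4 dB over, so 3.6 dB of GR.
B: 21.6 dB over, compressed to 5.4 dB over, so 16.2 dB of GR.
B reduces 12.6 dB more.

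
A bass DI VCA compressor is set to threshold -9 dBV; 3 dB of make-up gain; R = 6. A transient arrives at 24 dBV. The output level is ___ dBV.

-0.5 dBV

Overshoot: 24 − (-9) = 33 dB.
The 33 dB excess becomes 5.5 dB after 6:1 reduction.
So the level is -9 + 5.5 = -3.5 dBV; make-up adds 3 dB, giving -0.5 dBV.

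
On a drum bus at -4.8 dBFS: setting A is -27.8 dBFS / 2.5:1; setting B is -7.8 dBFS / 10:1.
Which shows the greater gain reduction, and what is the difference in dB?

A, by 11.1 dB

A: 23 dB over, compressed to 9.2 dB over, so 13.8 dB of GR.
B: 3 dB over, compressed to 0.3 dB over, so 2.7 dB of GR.
A reduces 11.1 dB more.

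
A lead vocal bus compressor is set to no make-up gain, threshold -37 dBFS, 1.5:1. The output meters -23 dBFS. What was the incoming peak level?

-16 dBFS

Post-compression overshoot = -23 − (-37) = 14 dB.
Undo the ratio: input overshoot = 14 × 1.5 = 21 dB, giving input = -16 dBFS.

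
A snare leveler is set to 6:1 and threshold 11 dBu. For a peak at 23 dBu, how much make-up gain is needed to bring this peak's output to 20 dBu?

Without make-up, output = threshold + overshoot/6 = 11 + 2 = 13 dBu.
Gap to target: 7 dB.

7 dB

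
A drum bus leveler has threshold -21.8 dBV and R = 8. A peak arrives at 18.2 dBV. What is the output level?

The input is 40 dB above the -21.8 dBV threshold.
The 40 dB excess becomes 5 dB after 8:1 reduction.
Output = -21.8 + 5 = -16.8 dBV.

-16.8 dBV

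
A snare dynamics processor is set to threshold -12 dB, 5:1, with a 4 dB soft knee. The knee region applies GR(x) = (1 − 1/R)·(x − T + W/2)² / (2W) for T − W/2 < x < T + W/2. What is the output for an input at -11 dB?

x − T + W/2 = -11 − (-12) + 2 = 3.
GR = (1 − 1/5) × 3² / 8 = 0.8 × 9 / 8 = 0.9 dB.
Output = -11 − 0.9 = -11.9 dB.

-11.9 dB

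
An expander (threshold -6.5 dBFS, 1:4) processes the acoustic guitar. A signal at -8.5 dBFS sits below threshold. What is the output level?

The input is 2 dB below the -6.5 dBFS threshold.
A 1:4 expander multiplies undershoot by 4: 2 × 4 = 8 dB below threshold.
Output = -6.5 − 8 = -14.5 dBFS.

-14.5 dBFS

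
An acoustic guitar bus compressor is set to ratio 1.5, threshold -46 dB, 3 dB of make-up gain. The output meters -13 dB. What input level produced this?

-1 dB

Before make-up, the level was -13 − 3 = -16 dB.
That's 30 dB above the -46 dB threshold.
Input overshoot = R × output overshoot = 45 dB → input = -46 + 45 = -1 dB.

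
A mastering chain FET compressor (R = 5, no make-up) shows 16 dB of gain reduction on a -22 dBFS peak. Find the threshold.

Gain reduction = -22 − (-38) = 16 dB; output overshoot = GR / (R − 1) = 16 / 4 = 4 dB.
Threshold = output − output overshoot = -38 − 4 = -42 dBFS.

-42 dBFS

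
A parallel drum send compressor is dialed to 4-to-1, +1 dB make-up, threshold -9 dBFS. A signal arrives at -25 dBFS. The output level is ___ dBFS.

-24 dBFS

-25 dBFS is 16 dB below the -9 dBFS threshold, so no gain reduction is applied.
Make-up gain adds 1 dB: -25 + 1 = -24 dBFS.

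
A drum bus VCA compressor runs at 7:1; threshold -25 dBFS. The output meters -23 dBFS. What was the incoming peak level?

That's 2 dB above the -25 dBFS threshold.
Before 7:1 compression the overshoot was 2 × 7 = 14 dB, so input = -25 + 14 = -11 dBFS.

-11 dBFS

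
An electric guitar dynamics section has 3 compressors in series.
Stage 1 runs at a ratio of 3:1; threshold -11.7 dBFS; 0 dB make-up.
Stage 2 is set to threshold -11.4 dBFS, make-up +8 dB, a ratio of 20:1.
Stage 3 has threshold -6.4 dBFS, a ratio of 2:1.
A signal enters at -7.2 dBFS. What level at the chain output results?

-4.87 dBFS

Stage 1: 4.5 dB above -11.7 dBFS, reduced 3:1 to 1.5 dB above → -10.2 dBFS.
Stage 2: 1.2 dB above -11.4 dBFS, reduced 20:1 to 0.06 dB above → -11.34 dBFS; +8 dB make-up → -3.34 dBFS.
Stage 3: 3.06 dB above -6.4 dBFS, reduced 2:1 to 1.53 dB above → -4.87 dBFS.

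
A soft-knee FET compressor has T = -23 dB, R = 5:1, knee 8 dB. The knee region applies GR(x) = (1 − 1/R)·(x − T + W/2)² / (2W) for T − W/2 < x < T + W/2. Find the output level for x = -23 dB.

x − T + W/2 = -23 − (-23) + 4 = 4.
GR = (1 − 1/5) × 4² / 16 = 0.8 × 16 / 16 = 0.8 dB.
Output = -23 − 0.8 = -23.8 dB.

-23.8 dB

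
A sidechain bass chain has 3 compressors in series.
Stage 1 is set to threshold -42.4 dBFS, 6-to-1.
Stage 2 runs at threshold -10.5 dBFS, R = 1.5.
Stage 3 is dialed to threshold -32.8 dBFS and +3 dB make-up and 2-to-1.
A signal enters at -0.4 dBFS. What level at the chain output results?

-32.4 dBFS

Stage 1: -0.4 dBFS is 42 dB over -42.4 dBFS; at 6:1 that becomes 7 dB over, giving -35.4 dBFS.
Stage 2: -35.4 dBFS ≤ -10.5 dBFS, so stage 2 doesn't engage; output -35.4 dBFS.
Stage 3: -35.4 dBFS ≤ -32.8 dBFS, so stage 3 doesn't engage; make-up brings it to -32.4 dBFS.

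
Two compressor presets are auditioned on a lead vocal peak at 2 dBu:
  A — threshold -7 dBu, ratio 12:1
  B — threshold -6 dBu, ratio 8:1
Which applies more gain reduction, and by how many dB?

A, by 1.25 dB

A: 9 dB over, compressed to 0.75 dB over, so 8.25 dB of GR.
B: 8 dB over, compressed to 1 dB over, so 7 dB of GR.
A reduces 1.25 dB more.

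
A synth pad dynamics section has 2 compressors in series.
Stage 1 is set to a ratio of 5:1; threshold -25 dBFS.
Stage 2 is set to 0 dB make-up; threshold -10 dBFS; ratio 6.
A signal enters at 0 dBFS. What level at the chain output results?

-20 dBFS

Stage 1: 25 dB above -25 dBFS, reduced 5:1 to 5 dB above → -20 dBFS.
Stage 2: -20 dBFS ≤ -10 dBFS, so stage 2 doesn't engage; output -20 dBFS.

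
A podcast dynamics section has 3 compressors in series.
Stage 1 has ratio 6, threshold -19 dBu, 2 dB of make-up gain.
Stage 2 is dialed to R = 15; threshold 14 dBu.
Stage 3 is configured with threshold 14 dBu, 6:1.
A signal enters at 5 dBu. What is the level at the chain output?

Stage 1: overshoot 24 dB → 24/6 = 4 dB → -15 dBu; +2 dB make-up → -13 dBu.
Stage 2: -13 dBu is at or below the 14 dBu threshold — no compression; output -13 dBu.
Stage 3: below threshold (-13 ≤ 14); passes unchanged; output -13 dBu.

-13 dBu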